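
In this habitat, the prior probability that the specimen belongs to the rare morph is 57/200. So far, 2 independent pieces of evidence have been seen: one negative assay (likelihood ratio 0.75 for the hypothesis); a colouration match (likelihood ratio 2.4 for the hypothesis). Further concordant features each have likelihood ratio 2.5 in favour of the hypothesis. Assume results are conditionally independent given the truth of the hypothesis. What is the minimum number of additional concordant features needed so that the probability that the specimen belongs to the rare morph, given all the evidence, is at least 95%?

4

Prior odds = 0.285/0.715 = 57/143.
Combined Bayes factor of the evidence already in hand = 0.75 × 2.4 = 1.8.
Odds after that evidence = (57/143) × 1.8 = 513/715.
Target odds = 0.95/0.05 = 19.
Need 2.5ⁿ ≥ 19 ÷ (513/715) = 715/27.
2.5³ = 15.625 falls short of 715/27 but 2.5⁴ = 39.0625 reaches it, so n = 4.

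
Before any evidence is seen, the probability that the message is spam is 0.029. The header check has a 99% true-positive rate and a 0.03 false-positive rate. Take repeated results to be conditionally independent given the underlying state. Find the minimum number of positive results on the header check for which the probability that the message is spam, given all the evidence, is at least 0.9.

Prior odds = 0.029/0.971 = 29/971.
Likelihood ratio of a positive result = 0.99/0.03 = 33.
Target odds: 0.9 ÷ 0.1 = 9.
Require 33ⁿ ≥ 9 ÷ (29/971) = 8739/29.
33¹ = 33 falls short of 8739/29 but 33² = 1089 reaches it, so n = 2.

2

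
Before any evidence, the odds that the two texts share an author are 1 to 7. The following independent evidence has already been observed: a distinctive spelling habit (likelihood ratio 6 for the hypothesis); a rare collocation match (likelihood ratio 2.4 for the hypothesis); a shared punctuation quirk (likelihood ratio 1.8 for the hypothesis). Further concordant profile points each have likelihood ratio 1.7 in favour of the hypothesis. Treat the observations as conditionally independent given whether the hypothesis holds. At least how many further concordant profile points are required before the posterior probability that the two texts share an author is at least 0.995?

Prior odds = 1/7.
Combined Bayes factor of the evidence already in hand = 6 × 2.4 × 1.8 = 25.92.
Odds after that evidence = (1/7) × 25.92 = 648/175.
Target odds = 0.995/0.005 = 199.
Need 1.7ⁿ ≥ 199 ÷ (648/175) = 34825/648.
1.7⁷ = 410338673/10000000 falls short of 34825/648 but 1.7⁸ ≈69.7576 reaches it, so n = 8.

8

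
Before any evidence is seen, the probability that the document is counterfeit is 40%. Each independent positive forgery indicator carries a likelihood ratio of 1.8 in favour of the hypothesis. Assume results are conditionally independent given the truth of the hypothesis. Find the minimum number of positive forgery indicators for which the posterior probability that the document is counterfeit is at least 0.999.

13

Prior odds = 0.4/0.6 = 2/3.
Likelihood ratio per positive forgery indicator = 1.8.
Target posterior odds = 0.999/0.001 = 999.
Need (2/3) × 1.8ⁿ ≥ 999, i.e. 1.8ⁿ ≥ 1498.5.
1.8¹² ≈1156.83 falls short of 1498.5 but 1.8¹³ ≈2082.3 reaches it, so n = 13.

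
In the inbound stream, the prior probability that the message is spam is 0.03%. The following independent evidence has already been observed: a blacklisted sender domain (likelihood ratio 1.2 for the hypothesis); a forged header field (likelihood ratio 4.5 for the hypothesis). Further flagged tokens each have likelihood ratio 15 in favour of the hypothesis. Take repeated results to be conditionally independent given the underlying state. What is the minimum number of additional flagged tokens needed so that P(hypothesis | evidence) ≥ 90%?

4

Prior odds = 0.0003/0.9997 = 3/9997.
Combined Bayes factor of the evidence already in hand = 1.2 × 4.5 = 5.4.
Odds after that evidence = (3/9997) × 5.4 = 81/49985.
Target odds = 0.9/0.1 = 9.
Need 15ⁿ ≥ 9 ÷ (81/49985) = 49985/9.
15³ = 3375 falls short of 49985/9 but 15⁴ = 50625 reaches it, so n = 4.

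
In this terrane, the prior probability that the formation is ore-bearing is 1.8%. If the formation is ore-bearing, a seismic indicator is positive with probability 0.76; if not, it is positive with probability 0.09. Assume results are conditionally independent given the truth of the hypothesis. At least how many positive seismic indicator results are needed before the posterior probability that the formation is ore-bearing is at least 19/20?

Prior odds = 0.018/0.982 = 9/491.
Likelihood ratio of a positive = 0.76/0.09 = 76/9.
Target posterior odds = 0.95/0.05 = 19.
Need (9/491) × (76/9)ⁿ ≥ 19, i.e. (76/9)ⁿ ≥ 9329/9.
(76/9)³ = 438976/729 falls short of 9329/9 but (76/9)⁴ = 33362176/6561 reaches it, so n = 4.

4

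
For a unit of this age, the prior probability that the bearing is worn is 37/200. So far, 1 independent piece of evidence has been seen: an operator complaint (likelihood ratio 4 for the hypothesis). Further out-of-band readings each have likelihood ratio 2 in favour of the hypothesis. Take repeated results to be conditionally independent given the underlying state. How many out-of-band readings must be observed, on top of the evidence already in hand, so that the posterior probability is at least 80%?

3

Prior odds = 0.185/0.815 = 37/163.
Bayes factor of the evidence already in hand = 4.
Odds after that evidence = (37/163) × 4 = 148/163.
Target odds = 0.8/0.2 = 4.
Need 2ⁿ ≥ 4 ÷ (148/163) = 163/37.
2² = 4 falls short of 163/37 but 2³ = 8 reaches it, so n = 3.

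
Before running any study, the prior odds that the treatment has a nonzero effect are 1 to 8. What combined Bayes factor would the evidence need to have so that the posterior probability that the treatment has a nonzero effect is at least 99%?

792

Prior odds = 0.125.
Target odds = 0.99/0.01 = 99.
Required Bayes factor = 99 ÷ 0.125 = 792.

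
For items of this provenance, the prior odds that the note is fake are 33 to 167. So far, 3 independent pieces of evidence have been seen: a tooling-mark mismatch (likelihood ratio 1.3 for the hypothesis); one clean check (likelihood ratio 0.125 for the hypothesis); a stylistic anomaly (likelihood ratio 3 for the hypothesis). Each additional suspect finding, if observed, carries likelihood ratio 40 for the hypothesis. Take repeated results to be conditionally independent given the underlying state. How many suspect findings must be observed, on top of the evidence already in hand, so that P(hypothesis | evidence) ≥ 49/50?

Prior odds = 33/167.
Combined Bayes factor of the evidence already in hand = 1.3 × 0.125 × 3 = 0.4875.
Odds after that evidence = (33/167) × 0.4875 = 1287/13360.
Target odds = 0.98/0.02 = 49.
Need 40ⁿ ≥ 49 ÷ (1287/13360) = 654640/1287.
40¹ = 40 falls short of 654640/1287 but 40² = 1600 reaches it, so n = 2.

2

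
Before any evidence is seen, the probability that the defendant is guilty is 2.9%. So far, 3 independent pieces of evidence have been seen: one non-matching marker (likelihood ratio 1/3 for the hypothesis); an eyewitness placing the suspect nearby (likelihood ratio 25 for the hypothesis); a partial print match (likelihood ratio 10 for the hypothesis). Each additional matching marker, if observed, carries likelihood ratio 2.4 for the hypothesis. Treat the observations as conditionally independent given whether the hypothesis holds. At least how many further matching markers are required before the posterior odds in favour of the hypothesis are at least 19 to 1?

Prior odds = 0.029/0.971 = 29/971.
Combined Bayes factor of the evidence already in hand = (1/3) × 25 × 10 = 250/3.
Odds after that evidence = (29/971) × 250/3 = 7250/2913.
Target odds = 19.
Need 2.4ⁿ ≥ 19 ÷ (7250/2913) = 55347/7250.
2.4² = 5.76 falls short of 55347/7250 but 2.4³ = 13.824 reaches it, so n = 3.

3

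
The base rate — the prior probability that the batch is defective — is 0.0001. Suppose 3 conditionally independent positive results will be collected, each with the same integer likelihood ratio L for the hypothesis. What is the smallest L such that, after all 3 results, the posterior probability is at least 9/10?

Prior odds = 0.0001/0.9999 = 1/9999.
Target odds = 0.9/0.1 = 9.
Need L³ ≥ 9 ÷ (1/9999) = 89991.
44³ = 85184 < 89991 ≤ 91125 = 45³, so L = 45.

45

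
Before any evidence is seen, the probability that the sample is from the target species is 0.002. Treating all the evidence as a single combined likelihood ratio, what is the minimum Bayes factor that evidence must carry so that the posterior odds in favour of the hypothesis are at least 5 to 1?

2495

Prior odds = 0.002/0.998 = 1/499.
Target odds = 5.
Required Bayes factor = 5 ÷ (1/499) = 2495.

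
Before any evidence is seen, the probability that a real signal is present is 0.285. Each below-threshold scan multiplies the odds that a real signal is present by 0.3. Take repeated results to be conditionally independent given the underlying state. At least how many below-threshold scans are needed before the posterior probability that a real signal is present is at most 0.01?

4

Prior odds = 0.285/0.715 = 57/143.
Likelihood ratio per below-threshold scan = 0.3.
Target odds: 0.01 ÷ 0.99 = 1/99.
Require 0.3ⁿ ≤ 1/99 ÷ (57/143) = 13/513.
0.3³ = 0.027 is still above 13/513 but 0.3⁴ = 0.0081 is at or below it, so n = 4.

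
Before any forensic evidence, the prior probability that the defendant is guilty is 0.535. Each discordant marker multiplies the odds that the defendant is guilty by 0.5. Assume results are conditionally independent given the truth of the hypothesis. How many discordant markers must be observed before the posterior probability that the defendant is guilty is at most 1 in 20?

Prior odds: 0.535 ÷ 0.465 = 107/93.
Likelihood ratio per discordant marker = 0.5.
Target odds: 0.05 ÷ 0.95 = 1/19.
Need (107/93) × 0.5ⁿ ≤ 1/19, i.e. 0.5ⁿ ≤ 93/2033.
0.5⁴ = 0.0625 is still above 93/2033 but 0.5⁵ = 0.03125 is at or below it, so n = 5.

5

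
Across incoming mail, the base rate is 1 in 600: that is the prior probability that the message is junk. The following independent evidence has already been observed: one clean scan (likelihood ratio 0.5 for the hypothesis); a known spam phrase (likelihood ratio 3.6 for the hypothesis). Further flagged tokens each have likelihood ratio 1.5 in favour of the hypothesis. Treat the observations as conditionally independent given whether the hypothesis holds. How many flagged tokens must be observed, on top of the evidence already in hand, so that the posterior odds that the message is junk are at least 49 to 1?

Prior odds = (1/600)/(599/600) = 1/599.
Combined Bayes factor of the evidence already in hand = 0.5 × 3.6 = 1.8.
Odds after that evidence = (1/599) × 1.8 = 9/2995.
Target odds = 49.
Need 1.5ⁿ ≥ 49 ÷ (9/2995) = 146755/9.
1.5²³ ≈11222.7 falls short of 146755/9 but 1.5²⁴ ≈16834.1 reaches it, so n = 24.

24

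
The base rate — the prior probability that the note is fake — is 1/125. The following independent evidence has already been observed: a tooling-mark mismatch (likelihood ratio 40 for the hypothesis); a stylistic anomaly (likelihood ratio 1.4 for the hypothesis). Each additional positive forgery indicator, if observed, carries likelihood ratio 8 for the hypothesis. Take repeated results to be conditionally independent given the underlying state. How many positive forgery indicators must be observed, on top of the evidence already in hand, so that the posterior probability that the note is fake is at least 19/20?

2

Prior odds = 0.008/0.992 = 1/124.
Combined Bayes factor of the evidence already in hand = 40 × 1.4 = 56.
Odds after that evidence = (1/124) × 56 = 14/31.
Target odds = 0.95/0.05 = 19.
Need 8ⁿ ≥ 19 ÷ (14/31) = 589/14.
8¹ = 8 falls short of 589/14 but 8² = 64 reaches it, so n = 2.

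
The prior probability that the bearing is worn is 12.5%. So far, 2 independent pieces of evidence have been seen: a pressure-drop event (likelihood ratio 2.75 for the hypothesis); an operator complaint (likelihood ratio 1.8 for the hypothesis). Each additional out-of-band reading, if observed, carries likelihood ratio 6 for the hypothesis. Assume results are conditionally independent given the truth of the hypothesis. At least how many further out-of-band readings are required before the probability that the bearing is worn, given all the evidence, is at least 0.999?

5

Prior odds = 0.125/0.875 = 1/7.
Combined Bayes factor of the evidence already in hand = 2.75 × 1.8 = 4.95.
Odds after that evidence = (1/7) × 4.95 = 99/140.
Target odds = 0.999/0.001 = 999.
Need 6ⁿ ≥ 999 ÷ (99/140) = 15540/11.
6⁴ = 1296 falls short of 15540/11 but 6⁵ = 7776 reaches it, so n = 5.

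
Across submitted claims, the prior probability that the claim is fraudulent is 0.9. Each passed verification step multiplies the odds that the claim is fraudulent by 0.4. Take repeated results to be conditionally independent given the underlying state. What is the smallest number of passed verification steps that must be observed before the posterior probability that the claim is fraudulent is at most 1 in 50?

7

Prior odds = 0.9/0.1 = 9.
Likelihood ratio per passed verification step = 0.4.
Target odds: 0.02 ÷ 0.98 = 1/49.
Need 9 × 0.4ⁿ ≤ 1/49, i.e. 0.4ⁿ ≤ 1/441.
0.4⁶ = 64/15625 is still above 1/441 but 0.4⁷ = 128/78125 is at or below it, so n = 7.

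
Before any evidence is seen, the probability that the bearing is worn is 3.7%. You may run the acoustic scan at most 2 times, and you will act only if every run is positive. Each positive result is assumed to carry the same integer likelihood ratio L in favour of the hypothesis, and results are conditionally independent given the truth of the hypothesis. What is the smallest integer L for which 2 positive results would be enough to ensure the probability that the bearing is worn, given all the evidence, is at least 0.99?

51

Prior odds = 0.037/0.963 = 37/963.
Target odds = 0.99/0.01 = 99.
Need L² ≥ 99 ÷ (37/963) = 95337/37.
50² = 2500 < 95337/37 ≤ 2601 = 51², so L = 51.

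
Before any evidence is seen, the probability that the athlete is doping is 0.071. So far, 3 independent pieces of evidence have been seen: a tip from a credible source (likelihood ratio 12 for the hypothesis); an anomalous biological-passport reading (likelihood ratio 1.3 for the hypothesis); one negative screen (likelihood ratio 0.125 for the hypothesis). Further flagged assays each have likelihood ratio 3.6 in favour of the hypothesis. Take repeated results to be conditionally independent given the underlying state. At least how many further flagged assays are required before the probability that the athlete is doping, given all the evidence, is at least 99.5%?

Prior odds = 0.071/0.929 = 71/929.
Combined Bayes factor of the evidence already in hand = 12 × 1.3 × 0.125 = 1.95.
Odds after that evidence = (71/929) × 1.95 = 2769/18580.
Target odds = 0.995/0.005 = 199.
Need 3.6ⁿ ≥ 199 ÷ (2769/18580) = 3697420/2769.
3.6⁵ = 604.66176 falls short of 3697420/2769 but 3.6⁶ = 34012224/15625 reaches it, so n = 6.

6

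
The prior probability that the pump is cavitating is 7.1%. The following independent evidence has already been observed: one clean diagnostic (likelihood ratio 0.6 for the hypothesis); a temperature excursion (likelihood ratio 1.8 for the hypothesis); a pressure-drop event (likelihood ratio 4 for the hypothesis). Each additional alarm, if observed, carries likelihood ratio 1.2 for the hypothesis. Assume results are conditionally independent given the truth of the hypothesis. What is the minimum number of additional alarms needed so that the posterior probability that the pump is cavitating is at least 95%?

23

Prior odds = 0.071/0.929 = 71/929.
Combined Bayes factor of the evidence already in hand = 0.6 × 1.8 × 4 = 4.32.
Odds after that evidence = (71/929) × 4.32 = 7668/23225.
Target odds = 0.95/0.05 = 19.
Need 1.2ⁿ ≥ 19 ÷ (7668/23225) = 441275/7668.
1.2²² ≈55.2061 falls short of 441275/7668 but 1.2²³ ≈66.2474 reaches it, so n = 23.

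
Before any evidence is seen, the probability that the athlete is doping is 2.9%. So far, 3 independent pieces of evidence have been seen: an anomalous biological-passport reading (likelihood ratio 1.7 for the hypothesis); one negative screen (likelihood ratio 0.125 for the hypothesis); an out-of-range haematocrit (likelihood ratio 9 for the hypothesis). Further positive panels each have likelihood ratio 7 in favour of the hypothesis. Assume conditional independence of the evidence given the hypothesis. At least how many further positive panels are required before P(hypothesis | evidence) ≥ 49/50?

4

Prior odds = 0.029/0.971 = 29/971.
Combined Bayes factor of the evidence already in hand = 1.7 × 0.125 × 9 = 1.9125.
Odds after that evidence = (29/971) × 1.9125 = 4437/77680.
Target odds = 0.98/0.02 = 49.
Need 7ⁿ ≥ 49 ÷ (4437/77680) = 3806320/4437.
7³ = 343 falls short of 3806320/4437 but 7⁴ = 2401 reaches it, so n = 4.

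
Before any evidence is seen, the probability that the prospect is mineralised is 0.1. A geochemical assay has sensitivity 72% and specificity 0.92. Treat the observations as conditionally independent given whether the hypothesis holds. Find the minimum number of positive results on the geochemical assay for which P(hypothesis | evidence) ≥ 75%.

Prior odds: 0.1 ÷ 0.9 = 1/9.
False-positive rate = 1 − 0.92 = 0.08; likelihood ratio of a positive = 0.72/0.08 = 9.
Target odds: 0.75 ÷ 0.25 = 3.
Require 9ⁿ ≥ 3 ÷ (1/9) = 27.
9¹ = 9 falls short of 27 but 9² = 81 reaches it, so n = 2.

2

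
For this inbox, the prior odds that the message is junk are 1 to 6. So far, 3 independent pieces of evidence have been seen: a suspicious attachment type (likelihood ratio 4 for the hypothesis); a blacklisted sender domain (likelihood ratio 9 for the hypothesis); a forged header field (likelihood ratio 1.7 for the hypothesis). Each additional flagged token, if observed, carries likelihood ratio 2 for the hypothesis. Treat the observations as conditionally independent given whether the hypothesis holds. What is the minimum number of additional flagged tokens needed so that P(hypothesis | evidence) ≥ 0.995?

Prior odds = 1/6.
Combined Bayes factor of the evidence already in hand = 4 × 9 × 1.7 = 61.2.
Odds after that evidence = (1/6) × 61.2 = 10.2.
Target odds = 0.995/0.005 = 199.
Need 2ⁿ ≥ 199 ÷ 10.2 = 995/51.
2⁴ = 16 falls short of 995/51 but 2⁵ = 32 reaches it, so n = 5.

5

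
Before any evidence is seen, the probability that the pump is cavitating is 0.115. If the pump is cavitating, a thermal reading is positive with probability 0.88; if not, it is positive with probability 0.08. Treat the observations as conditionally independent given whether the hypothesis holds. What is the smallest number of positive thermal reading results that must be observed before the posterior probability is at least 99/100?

Prior odds = 0.115/0.885 = 23/177.
Likelihood ratio of a positive = 0.88/0.08 = 11.
Target posterior odds = 0.99/0.01 = 99.
Need (23/177) × 11ⁿ ≥ 99, i.e. 11ⁿ ≥ 17523/23.
11² = 121 falls short of 17523/23 but 11³ = 1331 reaches it, so n = 3.

3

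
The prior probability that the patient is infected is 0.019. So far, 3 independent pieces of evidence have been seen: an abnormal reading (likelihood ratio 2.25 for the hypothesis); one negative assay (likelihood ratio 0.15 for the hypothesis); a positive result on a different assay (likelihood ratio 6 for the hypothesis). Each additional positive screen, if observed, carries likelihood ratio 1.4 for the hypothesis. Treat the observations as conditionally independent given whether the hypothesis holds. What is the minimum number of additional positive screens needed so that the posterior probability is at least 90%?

17

Prior odds = 0.019/0.981 = 19/981.
Combined Bayes factor of the evidence already in hand = 2.25 × 0.15 × 6 = 2.025.
Odds after that evidence = (19/981) × 2.025 = 171/4360.
Target odds = 0.9/0.1 = 9.
Need 1.4ⁿ ≥ 9 ÷ (171/4360) = 4360/19.
1.4¹⁶ ≈217.795 falls short of 4360/19 but 1.4¹⁷ ≈304.913 reaches it, so n = 17.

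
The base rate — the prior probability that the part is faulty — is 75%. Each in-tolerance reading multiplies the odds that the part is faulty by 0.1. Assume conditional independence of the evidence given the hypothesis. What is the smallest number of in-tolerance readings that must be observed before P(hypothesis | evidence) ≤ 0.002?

4

Prior odds = 0.75/0.25 = 3.
Likelihood ratio per in-tolerance reading = 0.1.
Target posterior odds = 0.002/0.998 = 1/499.
Require 0.1ⁿ ≤ 1/499 ÷ 3 = 1/1497.
0.1³ = 0.001 is still above 1/1497 but 0.1⁴ = 0.0001 is at or below it, so n = 4.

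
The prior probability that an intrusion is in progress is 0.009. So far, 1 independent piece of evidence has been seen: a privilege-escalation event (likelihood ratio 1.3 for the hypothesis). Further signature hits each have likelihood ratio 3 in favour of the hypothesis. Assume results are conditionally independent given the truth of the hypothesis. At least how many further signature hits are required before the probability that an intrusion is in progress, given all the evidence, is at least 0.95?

Prior odds = 0.009/0.991 = 9/991.
Bayes factor of the evidence already in hand = 1.3.
Odds after that evidence = (9/991) × 1.3 = 117/9910.
Target odds = 0.95/0.05 = 19.
Need 3ⁿ ≥ 19 ÷ (117/9910) = 188290/117.
3⁶ = 729 falls short of 188290/117 but 3⁷ = 2187 reaches it, so n = 7.

7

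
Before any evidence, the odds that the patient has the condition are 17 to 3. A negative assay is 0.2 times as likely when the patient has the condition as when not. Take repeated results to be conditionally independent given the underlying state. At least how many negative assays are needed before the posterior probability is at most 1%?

4

Prior odds = 17/3.
Likelihood ratio per negative assay = 0.2.
Target odds: 0.01 ÷ 0.99 = 1/99.
Require 0.2ⁿ ≤ 1/99 ÷ (17/3) = 1/561.
0.2³ = 0.008 is still above 1/561 but 0.2⁴ = 0.0016 is at or below it, so n = 4.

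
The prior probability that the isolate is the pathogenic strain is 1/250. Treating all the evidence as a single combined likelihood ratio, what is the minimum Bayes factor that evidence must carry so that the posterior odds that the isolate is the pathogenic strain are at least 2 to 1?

Prior odds = 0.004/0.996 = 1/249.
Target odds = 2.
Required Bayes factor = 2 ÷ (1/249) = 498.

498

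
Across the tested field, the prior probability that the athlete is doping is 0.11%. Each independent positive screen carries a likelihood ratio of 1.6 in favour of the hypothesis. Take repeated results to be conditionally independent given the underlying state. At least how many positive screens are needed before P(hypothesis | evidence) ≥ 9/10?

Prior odds: 0.0011 ÷ 0.9989 = 11/9989.
Likelihood ratio per positive screen = 1.6.
Target posterior odds = 0.9/0.1 = 9.
Need (11/9989) × 1.6ⁿ ≥ 9, i.e. 1.6ⁿ ≥ 89901/11.
1.6¹⁹ ≈7555.79 falls short of 89901/11 but 1.6²⁰ ≈12089.3 reaches it, so n = 20.

20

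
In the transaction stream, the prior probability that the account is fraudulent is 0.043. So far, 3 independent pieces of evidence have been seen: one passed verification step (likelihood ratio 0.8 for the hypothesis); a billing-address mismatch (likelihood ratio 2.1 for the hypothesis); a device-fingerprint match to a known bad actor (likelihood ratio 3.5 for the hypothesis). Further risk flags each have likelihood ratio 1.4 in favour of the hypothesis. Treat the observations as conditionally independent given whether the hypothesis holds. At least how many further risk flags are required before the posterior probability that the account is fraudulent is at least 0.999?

25

Prior odds = 0.043/0.957 = 43/957.
Combined Bayes factor of the evidence already in hand = 0.8 × 2.1 × 3.5 = 5.88.
Odds after that evidence = (43/957) × 5.88 = 2107/7975.
Target odds = 0.999/0.001 = 999.
Need 1.4ⁿ ≥ 999 ÷ (2107/7975) = 7967025/2107.
1.4²⁴ ≈3214.2 falls short of 7967025/2107 but 1.4²⁵ ≈4499.88 reaches it, so n = 25.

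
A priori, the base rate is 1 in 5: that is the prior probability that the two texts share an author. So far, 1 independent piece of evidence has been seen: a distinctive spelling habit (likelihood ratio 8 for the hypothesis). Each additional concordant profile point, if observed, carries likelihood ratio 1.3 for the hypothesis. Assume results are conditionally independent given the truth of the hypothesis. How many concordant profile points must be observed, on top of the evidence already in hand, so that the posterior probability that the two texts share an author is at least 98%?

13

Prior odds = 0.2/0.8 = 0.25.
Bayes factor of the evidence already in hand = 8.
Odds after that evidence = 0.25 × 8 = 2.
Target odds = 0.98/0.02 = 49.
Need 1.3ⁿ ≥ 49 ÷ 2 = 24.5.
1.3¹² ≈23.2981 falls short of 24.5 but 1.3¹³ ≈30.2875 reaches it, so n = 13.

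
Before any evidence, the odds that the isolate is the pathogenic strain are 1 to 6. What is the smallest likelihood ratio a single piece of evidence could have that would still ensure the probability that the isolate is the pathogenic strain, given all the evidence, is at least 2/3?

Prior odds = 1/6.
Target odds = (2/3)/(1/3) = 2.
Required Bayes factor = 2 ÷ (1/6) = 12.

12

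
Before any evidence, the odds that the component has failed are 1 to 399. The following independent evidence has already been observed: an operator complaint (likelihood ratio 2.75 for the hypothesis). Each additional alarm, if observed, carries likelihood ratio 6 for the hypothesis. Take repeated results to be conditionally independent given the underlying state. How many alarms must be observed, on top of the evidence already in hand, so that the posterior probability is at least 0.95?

Prior odds = 1/399.
Bayes factor of the evidence already in hand = 2.75.
Odds after that evidence = (1/399) × 2.75 = 11/1596.
Target odds = 0.95/0.05 = 19.
Need 6ⁿ ≥ 19 ÷ (11/1596) = 30324/11.
6⁴ = 1296 falls short of 30324/11 but 6⁵ = 7776 reaches it, so n = 5.

5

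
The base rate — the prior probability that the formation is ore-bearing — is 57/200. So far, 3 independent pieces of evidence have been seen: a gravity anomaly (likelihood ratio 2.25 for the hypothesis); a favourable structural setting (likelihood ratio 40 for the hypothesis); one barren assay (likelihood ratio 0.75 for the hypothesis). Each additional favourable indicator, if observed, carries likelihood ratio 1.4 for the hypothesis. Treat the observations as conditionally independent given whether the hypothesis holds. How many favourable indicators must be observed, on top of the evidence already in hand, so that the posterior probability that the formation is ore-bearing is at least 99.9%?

Prior odds = 0.285/0.715 = 57/143.
Combined Bayes factor of the evidence already in hand = 2.25 × 40 × 0.75 = 67.5.
Odds after that evidence = (57/143) × 67.5 = 7695/286.
Target odds = 0.999/0.001 = 999.
Need 1.4ⁿ ≥ 999 ÷ (7695/286) = 10582/285.
1.4¹⁰ = 282475249/9765625 falls short of 10582/285 but 1.4¹¹ ≈40.4957 reaches it, so n = 11.

11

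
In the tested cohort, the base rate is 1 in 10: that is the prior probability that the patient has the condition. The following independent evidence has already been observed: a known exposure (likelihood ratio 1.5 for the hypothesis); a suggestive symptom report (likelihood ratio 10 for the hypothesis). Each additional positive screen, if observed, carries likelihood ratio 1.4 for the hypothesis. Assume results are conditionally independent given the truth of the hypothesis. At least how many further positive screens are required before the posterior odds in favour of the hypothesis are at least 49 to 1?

11

Prior odds = 0.1/0.9 = 1/9.
Combined Bayes factor of the evidence already in hand = 1.5 × 10 = 15.
Odds after that evidence = (1/9) × 15 = 5/3.
Target odds = 49.
Need 1.4ⁿ ≥ 49 ÷ (5/3) = 29.4.
1.4¹⁰ = 282475249/9765625 falls short of 29.4 but 1.4¹¹ ≈40.4957 reaches it, so n = 11.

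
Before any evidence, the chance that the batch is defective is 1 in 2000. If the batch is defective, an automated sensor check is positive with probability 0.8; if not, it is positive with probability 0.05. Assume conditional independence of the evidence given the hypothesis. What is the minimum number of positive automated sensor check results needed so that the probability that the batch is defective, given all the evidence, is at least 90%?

4

Prior odds: 0.0005 ÷ 0.9995 = 1/1999.
Likelihood ratio of a positive = 0.8/0.05 = 16.
Target posterior odds = 0.9/0.1 = 9.
Need (1/1999) × 16ⁿ ≥ 9, i.e. 16ⁿ ≥ 17991.
16³ = 4096 falls short of 17991 but 16⁴ = 65536 reaches it, so n = 4.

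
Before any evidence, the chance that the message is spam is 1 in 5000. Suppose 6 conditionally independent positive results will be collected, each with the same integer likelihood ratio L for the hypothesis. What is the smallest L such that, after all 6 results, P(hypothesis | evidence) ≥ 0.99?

9

Prior odds = 0.0002/0.9998 = 1/4999.
Target odds = 0.99/0.01 = 99.
Need L⁶ ≥ 99 ÷ (1/4999) = 494901.
8⁶ = 262144 < 494901 ≤ 531441 = 9⁶, so L = 9.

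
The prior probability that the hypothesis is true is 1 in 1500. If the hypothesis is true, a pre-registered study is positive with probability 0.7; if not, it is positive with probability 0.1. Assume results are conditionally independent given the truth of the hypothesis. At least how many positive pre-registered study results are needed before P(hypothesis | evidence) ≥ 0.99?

Prior odds = (1/1500)/(1499/1500) = 1/1499.
Likelihood ratio of a positive = 0.7/0.1 = 7.
Target posterior odds = 0.99/0.01 = 99.
Need (1/1499) × 7ⁿ ≥ 99, i.e. 7ⁿ ≥ 148401.
7⁶ = 117649 falls short of 148401 but 7⁷ = 823543 reaches it, so n = 7.

7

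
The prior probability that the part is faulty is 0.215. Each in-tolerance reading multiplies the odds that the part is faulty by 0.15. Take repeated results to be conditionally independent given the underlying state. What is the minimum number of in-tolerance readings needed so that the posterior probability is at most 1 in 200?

Prior odds = 0.215/0.785 = 43/157.
Likelihood ratio per in-tolerance reading = 0.15.
Target posterior odds = 0.005/0.995 = 1/199.
Need (43/157) × 0.15ⁿ ≤ 1/199, i.e. 0.15ⁿ ≤ 157/8557.
0.15² = 0.0225 is still above 157/8557 but 0.15³ = 0.003375 is at or below it, so n = 3.

3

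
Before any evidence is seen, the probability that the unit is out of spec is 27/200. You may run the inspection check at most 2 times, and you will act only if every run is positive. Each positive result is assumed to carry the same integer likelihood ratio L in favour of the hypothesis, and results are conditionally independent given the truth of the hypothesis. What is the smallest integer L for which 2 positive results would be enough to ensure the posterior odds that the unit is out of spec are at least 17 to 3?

Prior odds = 0.135/0.865 = 27/173.
Target odds = 17/3.
Need L² ≥ 17/3 ÷ (27/173) = 2941/81.
6² = 36 < 2941/81 ≤ 49 = 7², so L = 7.

7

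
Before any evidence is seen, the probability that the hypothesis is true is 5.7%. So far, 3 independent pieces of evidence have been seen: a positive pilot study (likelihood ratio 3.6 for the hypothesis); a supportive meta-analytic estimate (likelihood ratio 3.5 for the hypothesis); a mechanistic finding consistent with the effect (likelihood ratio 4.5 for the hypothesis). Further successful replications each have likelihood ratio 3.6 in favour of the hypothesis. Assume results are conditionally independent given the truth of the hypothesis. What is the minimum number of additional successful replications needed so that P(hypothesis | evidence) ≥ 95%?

Prior odds = 0.057/0.943 = 57/943.
Combined Bayes factor of the evidence already in hand = 3.6 × 3.5 × 4.5 = 56.7.
Odds after that evidence = (57/943) × 56.7 = 32319/9430.
Target odds = 0.95/0.05 = 19.
Need 3.6ⁿ ≥ 19 ÷ (32319/9430) = 9430/1701.
3.6¹ = 3.6 falls short of 9430/1701 but 3.6² = 12.96 reaches it, so n = 2.

2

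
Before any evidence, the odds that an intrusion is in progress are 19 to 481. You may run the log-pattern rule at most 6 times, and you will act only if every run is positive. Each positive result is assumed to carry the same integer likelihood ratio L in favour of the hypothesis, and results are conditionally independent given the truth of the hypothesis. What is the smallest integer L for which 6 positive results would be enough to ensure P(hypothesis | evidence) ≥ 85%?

3

Prior odds = 19/481.
Target odds = 0.85/0.15 = 17/3.
Need L⁶ ≥ 17/3 ÷ (19/481) = 8177/57.
2⁶ = 64 < 8177/57 ≤ 729 = 3⁶, so L = 3.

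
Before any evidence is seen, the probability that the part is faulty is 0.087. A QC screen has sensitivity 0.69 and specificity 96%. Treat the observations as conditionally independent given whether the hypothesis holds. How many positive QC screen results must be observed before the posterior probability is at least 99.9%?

Prior odds = 0.087/0.913 = 87/913.
False-positive rate = 1 − 0.96 = 0.04; likelihood ratio of a positive = 0.69/0.04 = 17.25.
Target odds: 0.999 ÷ 0.001 = 999.
Require 17.25ⁿ ≥ 999 ÷ (87/913) = 304029/29.
17.25³ = 5132.953125 falls short of 304029/29 but 17.25⁴ = 22667121/256 reaches it, so n = 4.

4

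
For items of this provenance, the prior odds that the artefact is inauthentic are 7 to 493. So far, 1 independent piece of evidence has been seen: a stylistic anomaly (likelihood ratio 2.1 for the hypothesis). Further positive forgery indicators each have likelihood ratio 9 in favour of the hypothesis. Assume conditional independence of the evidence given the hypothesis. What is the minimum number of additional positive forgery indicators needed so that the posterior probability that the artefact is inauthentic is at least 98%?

4

Prior odds = 7/493.
Bayes factor of the evidence already in hand = 2.1.
Odds after that evidence = (7/493) × 2.1 = 147/4930.
Target odds = 0.98/0.02 = 49.
Need 9ⁿ ≥ 49 ÷ (147/4930) = 4930/3.
9³ = 729 falls short of 4930/3 but 9⁴ = 6561 reaches it, so n = 4.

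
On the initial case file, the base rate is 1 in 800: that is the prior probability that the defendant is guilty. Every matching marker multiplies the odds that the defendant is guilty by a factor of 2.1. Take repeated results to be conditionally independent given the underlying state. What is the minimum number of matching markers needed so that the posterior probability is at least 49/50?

Prior odds = 0.00125/0.99875 = 1/799.
Likelihood ratio per matching marker = 2.1.
Target odds: 0.98 ÷ 0.02 = 49.
Need (1/799) × 2.1ⁿ ≥ 49, i.e. 2.1ⁿ ≥ 39151.
2.1¹⁴ ≈32439.2 falls short of 39151 but 2.1¹⁵ ≈68122.3 reaches it, so n = 15.

15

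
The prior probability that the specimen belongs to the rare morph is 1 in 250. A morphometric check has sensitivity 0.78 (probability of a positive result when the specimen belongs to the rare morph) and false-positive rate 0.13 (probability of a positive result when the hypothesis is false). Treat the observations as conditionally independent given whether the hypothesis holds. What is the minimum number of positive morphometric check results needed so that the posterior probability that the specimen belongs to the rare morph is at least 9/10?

5

Prior odds = 0.004/0.996 = 1/249.
Likelihood ratio of a positive result = 0.78/0.13 = 6.
Target posterior odds = 0.9/0.1 = 9.
Need (1/249) × 6ⁿ ≥ 9, i.e. 6ⁿ ≥ 2241.
6⁴ = 1296 falls short of 2241 but 6⁵ = 7776 reaches it, so n = 5.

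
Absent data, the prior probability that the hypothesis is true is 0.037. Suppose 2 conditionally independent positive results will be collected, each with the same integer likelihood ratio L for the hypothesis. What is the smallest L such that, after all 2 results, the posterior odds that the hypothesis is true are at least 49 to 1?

Prior odds = 0.037/0.963 = 37/963.
Target odds = 49.
Need L² ≥ 49 ÷ (37/963) = 47187/37.
35² = 1225 < 47187/37 ≤ 1296 = 36², so L = 36.

36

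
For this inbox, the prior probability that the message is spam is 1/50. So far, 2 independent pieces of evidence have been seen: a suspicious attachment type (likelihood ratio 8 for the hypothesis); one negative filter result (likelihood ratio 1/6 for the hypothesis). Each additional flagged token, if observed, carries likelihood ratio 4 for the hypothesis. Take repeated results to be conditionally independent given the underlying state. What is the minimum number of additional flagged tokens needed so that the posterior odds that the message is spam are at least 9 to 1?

5

Prior odds = 0.02/0.98 = 1/49.
Combined Bayes factor of the evidence already in hand = 8 × (1/6) = 4/3.
Odds after that evidence = (1/49) × 4/3 = 4/147.
Target odds = 9.
Need 4ⁿ ≥ 9 ÷ (4/147) = 330.75.
4⁴ = 256 falls short of 330.75 but 4⁵ = 1024 reaches it, so n = 5.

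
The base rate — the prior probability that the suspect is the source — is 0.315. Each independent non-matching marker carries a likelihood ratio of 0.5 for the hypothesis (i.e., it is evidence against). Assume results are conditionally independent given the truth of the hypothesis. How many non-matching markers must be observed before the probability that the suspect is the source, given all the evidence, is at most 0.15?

Prior odds: 0.315 ÷ 0.685 = 63/137.
Likelihood ratio per non-matching marker = 0.5.
Target odds: 0.15 ÷ 0.85 = 3/17.
Need (63/137) × 0.5ⁿ ≤ 3/17, i.e. 0.5ⁿ ≤ 137/357.
0.5¹ = 0.5 is still above 137/357 but 0.5² = 0.25 is at or below it, so n = 2.

2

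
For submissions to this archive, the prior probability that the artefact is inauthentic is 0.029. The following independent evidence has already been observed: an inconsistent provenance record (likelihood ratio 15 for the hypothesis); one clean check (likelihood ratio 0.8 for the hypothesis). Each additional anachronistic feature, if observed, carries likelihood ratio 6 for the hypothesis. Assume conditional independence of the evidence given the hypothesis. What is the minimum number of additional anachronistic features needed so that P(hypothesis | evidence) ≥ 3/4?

Prior odds = 0.029/0.971 = 29/971.
Combined Bayes factor of the evidence already in hand = 15 × 0.8 = 12.
Odds after that evidence = (29/971) × 12 = 348/971.
Target odds = 0.75/0.25 = 3.
Need 6ⁿ ≥ 3 ÷ (348/971) = 971/116.
6¹ = 6 falls short of 971/116 but 6² = 36 reaches it, so n = 2.

2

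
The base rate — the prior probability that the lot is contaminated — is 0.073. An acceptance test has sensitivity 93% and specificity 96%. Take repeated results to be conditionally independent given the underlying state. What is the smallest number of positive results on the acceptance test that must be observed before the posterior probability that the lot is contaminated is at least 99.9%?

Prior odds: 0.073 ÷ 0.927 = 73/927.
False-positive rate = 1 − 0.96 = 0.04; likelihood ratio of a positive = 0.93/0.04 = 23.25.
Target posterior odds = 0.999/0.001 = 999.
Require 23.25ⁿ ≥ 999 ÷ (73/927) = 926073/73.
23.25³ = 804357/64 falls short of 926073/73 but 23.25⁴ = 74805201/256 reaches it, so n = 4.

4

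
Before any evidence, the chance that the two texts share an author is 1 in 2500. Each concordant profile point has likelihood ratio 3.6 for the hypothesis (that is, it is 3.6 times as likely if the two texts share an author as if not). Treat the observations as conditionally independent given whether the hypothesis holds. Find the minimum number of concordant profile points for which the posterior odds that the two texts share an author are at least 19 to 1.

Prior odds: 0.0004 ÷ 0.9996 = 1/2499.
Likelihood ratio per concordant profile point = 3.6.
Target odds = 19.
Need (1/2499) × 3.6ⁿ ≥ 19, i.e. 3.6ⁿ ≥ 47481.
3.6⁸ ≈28211.1 falls short of 47481 but 3.6⁹ ≈101560 reaches it, so n = 9.

9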